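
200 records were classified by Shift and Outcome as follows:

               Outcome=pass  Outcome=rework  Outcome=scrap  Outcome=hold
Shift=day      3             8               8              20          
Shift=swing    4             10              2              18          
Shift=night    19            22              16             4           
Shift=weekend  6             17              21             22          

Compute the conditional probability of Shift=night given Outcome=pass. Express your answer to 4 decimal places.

0.5938

Total with Outcome=pass: 3 + 4 + 19 + 6 = 32.
P(Shift=night | Outcome=pass) = 19/32 = 0.5938.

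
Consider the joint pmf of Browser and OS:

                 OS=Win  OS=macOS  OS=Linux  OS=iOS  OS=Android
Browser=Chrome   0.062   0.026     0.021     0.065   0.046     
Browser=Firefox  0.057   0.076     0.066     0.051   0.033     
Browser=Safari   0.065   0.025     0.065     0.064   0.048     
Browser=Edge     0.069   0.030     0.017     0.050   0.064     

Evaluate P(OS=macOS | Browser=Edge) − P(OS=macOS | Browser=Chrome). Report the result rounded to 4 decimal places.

P(Browser=Edge) = 0.069 + 0.030 + 0.017 + 0.050 + 0.064 = 0.230; P(OS=macOS | Browser=Edge) = 0.030/0.230 = 0.13043.
P(Browser=Chrome) = 0.062 + 0.026 + 0.021 + 0.065 + 0.046 = 0.220; P(OS=macOS | Browser=Chrome) = 0.026/0.220 = 0.11818.
Difference = 0.0123.

0.0123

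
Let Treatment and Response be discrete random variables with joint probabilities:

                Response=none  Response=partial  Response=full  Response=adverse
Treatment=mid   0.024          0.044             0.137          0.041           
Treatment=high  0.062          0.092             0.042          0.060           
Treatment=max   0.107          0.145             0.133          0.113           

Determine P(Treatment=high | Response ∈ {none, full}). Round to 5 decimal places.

0.20594

P(Response=none) = 0.024 + 0.062 + 0.107 = 0.193.
P(Response=full) = 0.137 + 0.042 + 0.133 = 0.312.
P(Response ∈ {none, full}) = 0.193 + 0.312 = 0.505; P(Treatment=high, Response ∈ {none, full}) = 0.062 + 0.042 = 0.104.
P(Treatment=high | Response ∈ {none, full}) = 0.104/0.505 = 0.20594.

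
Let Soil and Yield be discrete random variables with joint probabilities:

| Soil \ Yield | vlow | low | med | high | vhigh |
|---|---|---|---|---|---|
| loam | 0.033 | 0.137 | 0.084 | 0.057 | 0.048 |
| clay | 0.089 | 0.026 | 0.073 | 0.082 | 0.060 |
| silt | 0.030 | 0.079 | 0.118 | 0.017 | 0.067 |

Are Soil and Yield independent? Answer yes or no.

P(Soil=clay) = 0.330 and P(Yield=low) = 0.242, so their product is 0.07986, but P(Soil=clay, Yield=low) = 0.026. Since these differ, Soil and Yield are not independent.

no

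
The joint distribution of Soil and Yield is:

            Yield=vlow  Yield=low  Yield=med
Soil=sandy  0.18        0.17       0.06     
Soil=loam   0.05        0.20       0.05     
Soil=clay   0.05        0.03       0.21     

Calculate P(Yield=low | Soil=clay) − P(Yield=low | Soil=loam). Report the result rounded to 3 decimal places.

-0.563

P(Soil=clay) = 0.05 + 0.03 + 0.21 = 0.29; P(Yield=low | Soil=clay) = 0.03/0.29 = 0.1034.
P(Soil=loam) = 0.05 + 0.20 + 0.05 = 0.30; P(Yield=low | Soil=loam) = 0.20/0.30 = 0.6667.
Difference = -0.563.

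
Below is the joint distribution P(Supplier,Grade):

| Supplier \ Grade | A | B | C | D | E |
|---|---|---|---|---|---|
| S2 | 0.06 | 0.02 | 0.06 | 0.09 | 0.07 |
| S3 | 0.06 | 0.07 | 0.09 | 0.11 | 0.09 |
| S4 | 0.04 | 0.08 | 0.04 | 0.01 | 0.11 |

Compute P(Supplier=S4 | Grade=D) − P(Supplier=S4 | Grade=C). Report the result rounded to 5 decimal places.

-0.16291

P(Grade=D) = 0.09 + 0.11 + 0.01 = 0.21; P(Supplier=S4 | Grade=D) = 0.01/0.21 = 0.047619.
P(Grade=C) = 0.06 + 0.09 + 0.04 = 0.19; P(Supplier=S4 | Grade=C) = 0.04/0.19 = 0.210526.
Difference = -0.16291.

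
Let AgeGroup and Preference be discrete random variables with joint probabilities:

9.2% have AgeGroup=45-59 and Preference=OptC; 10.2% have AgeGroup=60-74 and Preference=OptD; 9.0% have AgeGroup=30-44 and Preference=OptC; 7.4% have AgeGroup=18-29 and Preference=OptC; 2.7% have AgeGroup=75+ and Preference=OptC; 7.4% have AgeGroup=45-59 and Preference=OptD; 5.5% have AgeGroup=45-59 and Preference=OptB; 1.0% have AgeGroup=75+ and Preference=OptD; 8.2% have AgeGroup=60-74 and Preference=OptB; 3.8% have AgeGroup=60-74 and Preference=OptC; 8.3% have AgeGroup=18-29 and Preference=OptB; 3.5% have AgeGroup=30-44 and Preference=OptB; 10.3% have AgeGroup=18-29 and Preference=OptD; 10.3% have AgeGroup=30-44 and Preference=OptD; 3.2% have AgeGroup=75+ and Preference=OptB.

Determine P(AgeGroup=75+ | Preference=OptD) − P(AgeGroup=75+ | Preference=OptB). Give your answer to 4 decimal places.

P(Preference=OptD) = 0.103 + 0.103 + 0.074 + 0.102 + 0.010 = 0.392; P(AgeGroup=75+ | Preference=OptD) = 0.010/0.392 = 0.02551.
P(Preference=OptB) = 0.083 + 0.035 + 0.055 + 0.082 + 0.032 = 0.287; P(AgeGroup=75+ | Preference=OptB) = 0.032/0.287 = 0.11150.
Difference = -0.0860.

-0.0860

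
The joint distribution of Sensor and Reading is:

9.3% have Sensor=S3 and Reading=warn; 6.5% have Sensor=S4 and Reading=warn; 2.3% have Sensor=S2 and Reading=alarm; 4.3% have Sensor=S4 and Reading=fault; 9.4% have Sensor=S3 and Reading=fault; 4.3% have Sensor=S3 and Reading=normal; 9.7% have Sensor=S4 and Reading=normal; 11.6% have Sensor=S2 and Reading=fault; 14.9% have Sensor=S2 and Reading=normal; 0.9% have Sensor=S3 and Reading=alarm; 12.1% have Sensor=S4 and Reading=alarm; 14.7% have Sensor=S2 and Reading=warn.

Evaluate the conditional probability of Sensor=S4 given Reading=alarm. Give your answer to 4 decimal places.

0.7908

P(Reading=alarm) = 0.023 + 0.009 + 0.121 = 0.153.
P(Sensor=S4 | Reading=alarm) = 0.121/0.153 = 0.7908.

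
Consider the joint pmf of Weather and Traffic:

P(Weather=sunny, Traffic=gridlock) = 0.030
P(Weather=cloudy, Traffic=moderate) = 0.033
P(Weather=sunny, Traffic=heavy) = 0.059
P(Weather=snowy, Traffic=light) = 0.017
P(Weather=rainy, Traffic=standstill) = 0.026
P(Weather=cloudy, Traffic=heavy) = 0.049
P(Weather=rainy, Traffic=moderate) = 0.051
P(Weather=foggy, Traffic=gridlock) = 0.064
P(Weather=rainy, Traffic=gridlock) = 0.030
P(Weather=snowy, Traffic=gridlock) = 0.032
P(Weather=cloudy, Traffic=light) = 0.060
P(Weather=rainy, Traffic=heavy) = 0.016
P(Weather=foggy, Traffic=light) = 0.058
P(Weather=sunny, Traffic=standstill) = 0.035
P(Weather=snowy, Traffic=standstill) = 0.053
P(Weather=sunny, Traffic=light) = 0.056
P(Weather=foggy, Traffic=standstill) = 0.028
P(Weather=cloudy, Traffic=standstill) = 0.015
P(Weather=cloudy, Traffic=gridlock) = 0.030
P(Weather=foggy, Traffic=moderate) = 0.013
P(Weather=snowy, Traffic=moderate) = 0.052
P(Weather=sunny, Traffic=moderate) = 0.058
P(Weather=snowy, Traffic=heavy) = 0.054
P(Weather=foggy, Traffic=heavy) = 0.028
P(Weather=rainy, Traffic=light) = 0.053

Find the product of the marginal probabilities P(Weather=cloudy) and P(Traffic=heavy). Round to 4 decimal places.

P(Weather=cloudy) = 0.060 + 0.033 + 0.049 + 0.030 + 0.015 = 0.187.
P(Traffic=heavy) = 0.059 + 0.049 + 0.016 + 0.054 + 0.028 = 0.206.
Product: 0.187 × 0.206 = 0.0385.

0.0385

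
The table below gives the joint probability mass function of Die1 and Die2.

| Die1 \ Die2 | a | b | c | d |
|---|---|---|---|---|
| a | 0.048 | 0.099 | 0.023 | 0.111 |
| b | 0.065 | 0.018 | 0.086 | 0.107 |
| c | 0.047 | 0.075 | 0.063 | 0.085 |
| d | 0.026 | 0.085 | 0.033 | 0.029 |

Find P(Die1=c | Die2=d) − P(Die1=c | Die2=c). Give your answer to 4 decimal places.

P(Die2=d) = 0.111 + 0.107 + 0.085 + 0.029 = 0.332; P(Die1=c | Die2=d) = 0.085/0.332 = 0.25602.
P(Die2=c) = 0.023 + 0.086 + 0.063 + 0.033 = 0.205; P(Die1=c | Die2=c) = 0.063/0.205 = 0.30732.
Difference = -0.0513.

-0.0513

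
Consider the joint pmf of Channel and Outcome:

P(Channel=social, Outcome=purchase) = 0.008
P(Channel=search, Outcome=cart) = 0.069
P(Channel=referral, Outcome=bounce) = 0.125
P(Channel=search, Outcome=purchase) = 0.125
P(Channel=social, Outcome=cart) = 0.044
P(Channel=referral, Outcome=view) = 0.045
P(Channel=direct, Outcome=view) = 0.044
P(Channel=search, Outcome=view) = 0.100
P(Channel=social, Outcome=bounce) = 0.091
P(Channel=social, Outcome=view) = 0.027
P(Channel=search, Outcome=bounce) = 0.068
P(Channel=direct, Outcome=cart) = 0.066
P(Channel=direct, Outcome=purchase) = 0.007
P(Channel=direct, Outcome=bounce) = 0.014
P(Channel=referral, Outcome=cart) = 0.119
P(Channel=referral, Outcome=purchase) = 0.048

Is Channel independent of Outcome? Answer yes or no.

P(Channel=search) = 0.362 and P(Outcome=purchase) = 0.188, so their product is 0.06806, but P(Channel=search, Outcome=purchase) = 0.125. Since these differ, Channel and Outcome are not independent.

no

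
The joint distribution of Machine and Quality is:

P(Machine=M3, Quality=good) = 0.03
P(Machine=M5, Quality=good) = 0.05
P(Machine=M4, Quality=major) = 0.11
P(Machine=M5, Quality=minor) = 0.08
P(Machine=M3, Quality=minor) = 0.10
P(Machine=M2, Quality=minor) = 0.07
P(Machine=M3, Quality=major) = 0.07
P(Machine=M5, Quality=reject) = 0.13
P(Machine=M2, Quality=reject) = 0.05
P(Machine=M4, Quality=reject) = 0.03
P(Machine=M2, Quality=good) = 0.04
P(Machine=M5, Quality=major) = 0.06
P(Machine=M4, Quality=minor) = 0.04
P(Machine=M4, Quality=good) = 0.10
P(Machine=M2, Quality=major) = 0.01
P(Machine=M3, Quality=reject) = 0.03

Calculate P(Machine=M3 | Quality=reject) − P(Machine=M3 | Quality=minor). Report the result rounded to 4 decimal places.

P(Quality=reject) = 0.05 + 0.03 + 0.03 + 0.13 = 0.24; P(Machine=M3 | Quality=reject) = 0.03/0.24 = 0.12500.
P(Quality=minor) = 0.07 + 0.10 + 0.04 + 0.08 = 0.29; P(Machine=M3 | Quality=minor) = 0.10/0.29 = 0.34483.
Difference = -0.2198.

-0.2198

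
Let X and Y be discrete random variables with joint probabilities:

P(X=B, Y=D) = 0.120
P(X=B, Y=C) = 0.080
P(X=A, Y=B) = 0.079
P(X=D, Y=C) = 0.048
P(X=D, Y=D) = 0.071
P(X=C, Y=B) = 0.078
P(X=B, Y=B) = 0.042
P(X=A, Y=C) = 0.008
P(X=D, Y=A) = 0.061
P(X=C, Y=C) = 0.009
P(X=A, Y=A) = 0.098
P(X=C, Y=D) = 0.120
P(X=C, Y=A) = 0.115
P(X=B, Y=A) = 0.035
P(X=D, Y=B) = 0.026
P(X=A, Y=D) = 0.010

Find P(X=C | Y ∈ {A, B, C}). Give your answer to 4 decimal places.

P(Y=A) = 0.098 + 0.035 + 0.115 + 0.061 = 0.309.
P(Y=B) = 0.079 + 0.042 + 0.078 + 0.026 = 0.225.
P(Y=C) = 0.008 + 0.080 + 0.009 + 0.048 = 0.145.
P(Y ∈ {A, B, C}) = 0.309 + 0.225 + 0.145 = 0.679; P(X=C, Y ∈ {A, B, C}) = 0.115 + 0.078 + 0.009 = 0.202.
P(X=C | Y ∈ {A, B, C}) = 0.202/0.679 = 0.2975.

0.2975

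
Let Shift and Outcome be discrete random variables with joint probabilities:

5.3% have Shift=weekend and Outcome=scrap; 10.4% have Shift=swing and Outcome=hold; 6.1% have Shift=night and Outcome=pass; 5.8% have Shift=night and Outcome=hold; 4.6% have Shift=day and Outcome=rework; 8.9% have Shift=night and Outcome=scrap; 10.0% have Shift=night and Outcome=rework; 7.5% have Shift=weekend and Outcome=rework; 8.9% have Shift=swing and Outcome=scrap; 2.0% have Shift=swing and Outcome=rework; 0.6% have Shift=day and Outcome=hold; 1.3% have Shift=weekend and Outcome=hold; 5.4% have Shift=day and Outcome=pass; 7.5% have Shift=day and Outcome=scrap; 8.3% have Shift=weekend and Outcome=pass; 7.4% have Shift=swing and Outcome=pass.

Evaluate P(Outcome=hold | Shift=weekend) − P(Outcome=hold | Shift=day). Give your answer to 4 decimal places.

0.0249

P(Shift=weekend) = 0.083 + 0.075 + 0.053 + 0.013 = 0.224; P(Outcome=hold | Shift=weekend) = 0.013/0.224 = 0.05804.
P(Shift=day) = 0.054 + 0.046 + 0.075 + 0.006 = 0.181; P(Outcome=hold | Shift=day) = 0.006/0.181 = 0.03315.
Difference = 0.0249.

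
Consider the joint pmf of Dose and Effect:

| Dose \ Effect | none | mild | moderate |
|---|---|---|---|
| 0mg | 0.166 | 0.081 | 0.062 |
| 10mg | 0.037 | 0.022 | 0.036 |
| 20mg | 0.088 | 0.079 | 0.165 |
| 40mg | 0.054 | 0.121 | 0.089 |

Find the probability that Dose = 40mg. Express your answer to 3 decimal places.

0.264

P(Dose=40mg) = 0.054 + 0.121 + 0.089 = 0.264.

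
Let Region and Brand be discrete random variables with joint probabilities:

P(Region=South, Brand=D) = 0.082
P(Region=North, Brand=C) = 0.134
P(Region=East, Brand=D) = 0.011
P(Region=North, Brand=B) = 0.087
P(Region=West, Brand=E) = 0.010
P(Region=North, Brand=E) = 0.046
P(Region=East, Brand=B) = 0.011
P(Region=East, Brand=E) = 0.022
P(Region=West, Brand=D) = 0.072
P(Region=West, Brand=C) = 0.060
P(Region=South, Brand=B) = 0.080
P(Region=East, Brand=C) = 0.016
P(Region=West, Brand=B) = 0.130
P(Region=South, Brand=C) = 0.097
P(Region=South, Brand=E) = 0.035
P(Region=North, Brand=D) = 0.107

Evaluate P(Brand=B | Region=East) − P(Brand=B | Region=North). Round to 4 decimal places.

P(Region=East) = 0.011 + 0.016 + 0.011 + 0.022 = 0.060; P(Brand=B | Region=East) = 0.011/0.060 = 0.18333.
P(Region=North) = 0.087 + 0.134 + 0.107 + 0.046 = 0.374; P(Brand=B | Region=North) = 0.087/0.374 = 0.23262.
Difference = -0.0493.

-0.0493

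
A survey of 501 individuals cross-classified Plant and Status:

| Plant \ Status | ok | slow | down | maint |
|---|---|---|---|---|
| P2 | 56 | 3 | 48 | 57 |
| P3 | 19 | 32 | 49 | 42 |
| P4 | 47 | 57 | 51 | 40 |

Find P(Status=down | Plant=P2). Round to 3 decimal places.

0.293

Total with Plant=P2: 56 + 3 + 48 + 57 = 164.
P(Status=down | Plant=P2) = 48/164 = 0.293.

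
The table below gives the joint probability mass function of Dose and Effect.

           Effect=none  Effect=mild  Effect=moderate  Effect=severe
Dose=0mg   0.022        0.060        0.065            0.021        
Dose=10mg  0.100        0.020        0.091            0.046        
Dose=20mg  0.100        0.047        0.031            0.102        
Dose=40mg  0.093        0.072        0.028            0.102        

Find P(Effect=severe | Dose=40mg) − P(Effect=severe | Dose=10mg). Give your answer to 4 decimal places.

P(Dose=40mg) = 0.093 + 0.072 + 0.028 + 0.102 = 0.295; P(Effect=severe | Dose=40mg) = 0.102/0.295 = 0.34576.
P(Dose=10mg) = 0.100 + 0.020 + 0.091 + 0.046 = 0.257; P(Effect=severe | Dose=10mg) = 0.046/0.257 = 0.17899.
Difference = 0.1668.

0.1668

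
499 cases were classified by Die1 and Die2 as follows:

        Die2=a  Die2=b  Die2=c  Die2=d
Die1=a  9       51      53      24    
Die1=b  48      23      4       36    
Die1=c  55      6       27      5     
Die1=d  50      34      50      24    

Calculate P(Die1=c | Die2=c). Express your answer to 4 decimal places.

Total with Die2=c: 53 + 4 + 27 + 50 = 134.
P(Die1=c | Die2=c) = 27/134 = 0.2015.

0.2015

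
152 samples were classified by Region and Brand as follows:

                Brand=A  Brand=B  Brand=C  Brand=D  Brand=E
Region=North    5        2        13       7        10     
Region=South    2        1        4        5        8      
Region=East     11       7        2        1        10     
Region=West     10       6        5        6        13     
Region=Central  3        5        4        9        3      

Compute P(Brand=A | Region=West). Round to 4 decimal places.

Total with Region=West: 10 + 6 + 5 + 6 + 13 = 40.
P(Brand=A | Region=West) = 10/40 = 0.2500.

0.2500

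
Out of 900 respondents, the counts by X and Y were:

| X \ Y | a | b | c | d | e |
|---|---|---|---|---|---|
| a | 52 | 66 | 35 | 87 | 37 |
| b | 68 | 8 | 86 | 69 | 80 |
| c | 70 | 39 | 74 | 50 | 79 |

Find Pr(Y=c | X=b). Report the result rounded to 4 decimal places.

0.2765

Total with X=b: 68 + 8 + 86 + 69 + 80 = 311.
P(Y=c | X=b) = 86/311 = 0.2765.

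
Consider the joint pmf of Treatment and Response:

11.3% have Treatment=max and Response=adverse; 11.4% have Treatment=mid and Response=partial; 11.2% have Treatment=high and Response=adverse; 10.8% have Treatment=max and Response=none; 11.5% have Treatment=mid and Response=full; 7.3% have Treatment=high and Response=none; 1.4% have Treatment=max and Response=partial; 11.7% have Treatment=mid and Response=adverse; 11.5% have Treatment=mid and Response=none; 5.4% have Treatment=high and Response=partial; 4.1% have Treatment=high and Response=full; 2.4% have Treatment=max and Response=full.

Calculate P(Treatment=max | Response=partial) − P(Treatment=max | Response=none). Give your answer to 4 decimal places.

P(Response=partial) = 0.114 + 0.054 + 0.014 = 0.182; P(Treatment=max | Response=partial) = 0.014/0.182 = 0.07692.
P(Response=none) = 0.115 + 0.073 + 0.108 = 0.296; P(Treatment=max | Response=none) = 0.108/0.296 = 0.36486.
Difference = -0.2879.

-0.2879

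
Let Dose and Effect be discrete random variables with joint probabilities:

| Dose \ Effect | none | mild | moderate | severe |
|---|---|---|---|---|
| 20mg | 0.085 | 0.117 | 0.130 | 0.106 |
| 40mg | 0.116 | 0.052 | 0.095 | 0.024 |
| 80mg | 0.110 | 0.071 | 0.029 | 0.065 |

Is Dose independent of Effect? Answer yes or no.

P(Dose=20mg) = 0.438 and P(Effect=none) = 0.311, so their product is 0.13622, but P(Dose=20mg, Effect=none) = 0.085. Since these differ, Dose and Effect are not independent.

no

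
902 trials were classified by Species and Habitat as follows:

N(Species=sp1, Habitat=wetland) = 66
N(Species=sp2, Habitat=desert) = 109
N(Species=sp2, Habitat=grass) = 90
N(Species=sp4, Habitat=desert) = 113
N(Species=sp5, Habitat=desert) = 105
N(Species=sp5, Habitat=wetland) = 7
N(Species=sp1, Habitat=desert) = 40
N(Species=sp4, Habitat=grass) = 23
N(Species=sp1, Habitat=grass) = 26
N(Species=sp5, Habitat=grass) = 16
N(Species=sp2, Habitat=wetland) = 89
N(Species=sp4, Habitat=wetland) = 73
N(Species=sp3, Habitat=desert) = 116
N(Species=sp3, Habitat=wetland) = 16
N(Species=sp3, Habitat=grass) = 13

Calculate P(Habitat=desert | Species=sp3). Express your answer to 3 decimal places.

0.800

Total with Species=sp3: 13 + 16 + 116 = 145.
P(Habitat=desert | Species=sp3) = 116/145 = 0.800.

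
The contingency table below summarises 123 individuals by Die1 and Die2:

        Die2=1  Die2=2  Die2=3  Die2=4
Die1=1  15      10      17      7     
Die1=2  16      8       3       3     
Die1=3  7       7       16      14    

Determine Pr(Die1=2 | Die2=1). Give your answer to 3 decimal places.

0.421

Total with Die2=1: 15 + 16 + 7 = 38.
P(Die1=2 | Die2=1) = 16/38 = 0.421.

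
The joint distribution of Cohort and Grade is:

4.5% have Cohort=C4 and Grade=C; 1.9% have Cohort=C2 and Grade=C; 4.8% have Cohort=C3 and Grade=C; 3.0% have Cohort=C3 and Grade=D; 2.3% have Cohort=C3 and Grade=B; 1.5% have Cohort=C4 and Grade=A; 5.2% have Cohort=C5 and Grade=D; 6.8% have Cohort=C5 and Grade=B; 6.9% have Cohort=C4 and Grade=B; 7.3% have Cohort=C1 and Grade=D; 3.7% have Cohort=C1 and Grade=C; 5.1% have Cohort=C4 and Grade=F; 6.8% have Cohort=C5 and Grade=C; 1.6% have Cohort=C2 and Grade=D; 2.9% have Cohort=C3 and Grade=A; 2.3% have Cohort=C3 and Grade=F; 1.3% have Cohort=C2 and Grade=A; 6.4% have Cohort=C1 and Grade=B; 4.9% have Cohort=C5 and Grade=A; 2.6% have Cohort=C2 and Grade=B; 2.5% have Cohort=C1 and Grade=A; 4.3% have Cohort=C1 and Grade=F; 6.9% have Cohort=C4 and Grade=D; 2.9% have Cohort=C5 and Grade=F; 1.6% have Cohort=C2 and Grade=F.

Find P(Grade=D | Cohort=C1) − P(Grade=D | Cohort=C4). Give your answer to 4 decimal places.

P(Cohort=C1) = 0.025 + 0.064 + 0.037 + 0.073 + 0.043 = 0.242; P(Grade=D | Cohort=C1) = 0.073/0.242 = 0.30165.
P(Cohort=C4) = 0.015 + 0.069 + 0.045 + 0.069 + 0.051 = 0.249; P(Grade=D | Cohort=C4) = 0.069/0.249 = 0.27711.
Difference = 0.0245.

0.0245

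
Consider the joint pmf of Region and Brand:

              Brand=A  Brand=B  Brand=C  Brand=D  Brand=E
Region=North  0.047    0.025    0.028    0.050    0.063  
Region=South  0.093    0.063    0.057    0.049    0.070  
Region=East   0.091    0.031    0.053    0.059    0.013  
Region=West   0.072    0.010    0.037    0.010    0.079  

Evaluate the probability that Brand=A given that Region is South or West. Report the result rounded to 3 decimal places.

P(Region=South) = 0.093 + 0.063 + 0.057 + 0.049 + 0.070 = 0.332.
P(Region=West) = 0.072 + 0.010 + 0.037 + 0.010 + 0.079 = 0.208.
P(Region ∈ {South, West}) = 0.332 + 0.208 = 0.540; P(Brand=A, Region ∈ {South, West}) = 0.093 + 0.072 = 0.165.
P(Brand=A | Region ∈ {South, West}) = 0.165/0.540 = 0.306.

0.306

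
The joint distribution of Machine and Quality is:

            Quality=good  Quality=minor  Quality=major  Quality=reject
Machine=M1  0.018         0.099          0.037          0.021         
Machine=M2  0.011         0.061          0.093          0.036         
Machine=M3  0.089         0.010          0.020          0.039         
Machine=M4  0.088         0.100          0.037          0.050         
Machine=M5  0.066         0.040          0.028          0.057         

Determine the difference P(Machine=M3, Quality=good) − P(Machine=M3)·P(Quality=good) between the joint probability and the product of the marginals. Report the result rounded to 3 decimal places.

P(Machine=M3) = 0.089 + 0.010 + 0.020 + 0.039 = 0.158.
P(Quality=good) = 0.018 + 0.011 + 0.089 + 0.088 + 0.066 = 0.272.
P(Machine=M3, Quality=good) − P(Machine=M3)P(Quality=good) = 0.089 − 0.158×0.272 = 0.046.

0.046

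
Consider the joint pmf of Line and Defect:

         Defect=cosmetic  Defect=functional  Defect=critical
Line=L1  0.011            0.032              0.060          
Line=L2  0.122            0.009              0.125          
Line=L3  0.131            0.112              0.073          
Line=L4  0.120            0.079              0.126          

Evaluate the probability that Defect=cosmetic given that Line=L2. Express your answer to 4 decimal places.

P(Line=L2) = 0.122 + 0.009 + 0.125 = 0.256.
P(Defect=cosmetic | Line=L2) = 0.122/0.256 = 0.4766.

0.4766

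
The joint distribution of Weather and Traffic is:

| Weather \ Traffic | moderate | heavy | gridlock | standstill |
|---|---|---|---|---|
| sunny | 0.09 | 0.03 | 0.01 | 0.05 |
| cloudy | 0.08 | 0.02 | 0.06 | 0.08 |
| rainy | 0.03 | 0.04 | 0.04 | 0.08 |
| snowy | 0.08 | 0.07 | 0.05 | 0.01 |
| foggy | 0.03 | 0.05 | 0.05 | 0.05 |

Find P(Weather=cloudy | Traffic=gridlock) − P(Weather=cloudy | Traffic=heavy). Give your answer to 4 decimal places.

P(Traffic=gridlock) = 0.01 + 0.06 + 0.04 + 0.05 + 0.05 = 0.21; P(Weather=cloudy | Traffic=gridlock) = 0.06/0.21 = 0.28571.
P(Traffic=heavy) = 0.03 + 0.02 + 0.04 + 0.07 + 0.05 = 0.21; P(Weather=cloudy | Traffic=heavy) = 0.02/0.21 = 0.09524.
Difference = 0.1905.

0.1905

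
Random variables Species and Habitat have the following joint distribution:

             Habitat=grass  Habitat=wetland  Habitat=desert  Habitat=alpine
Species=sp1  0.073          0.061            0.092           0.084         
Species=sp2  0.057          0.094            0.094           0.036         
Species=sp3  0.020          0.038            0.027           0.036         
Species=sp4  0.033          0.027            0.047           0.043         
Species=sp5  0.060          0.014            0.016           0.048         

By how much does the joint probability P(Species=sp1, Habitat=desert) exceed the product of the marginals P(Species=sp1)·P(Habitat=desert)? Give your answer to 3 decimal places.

0.006

P(Species=sp1) = 0.073 + 0.061 + 0.092 + 0.084 = 0.310.
P(Habitat=desert) = 0.092 + 0.094 + 0.027 + 0.047 + 0.016 = 0.276.
P(Species=sp1, Habitat=desert) − P(Species=sp1)P(Habitat=desert) = 0.092 − 0.310×0.276 = 0.006.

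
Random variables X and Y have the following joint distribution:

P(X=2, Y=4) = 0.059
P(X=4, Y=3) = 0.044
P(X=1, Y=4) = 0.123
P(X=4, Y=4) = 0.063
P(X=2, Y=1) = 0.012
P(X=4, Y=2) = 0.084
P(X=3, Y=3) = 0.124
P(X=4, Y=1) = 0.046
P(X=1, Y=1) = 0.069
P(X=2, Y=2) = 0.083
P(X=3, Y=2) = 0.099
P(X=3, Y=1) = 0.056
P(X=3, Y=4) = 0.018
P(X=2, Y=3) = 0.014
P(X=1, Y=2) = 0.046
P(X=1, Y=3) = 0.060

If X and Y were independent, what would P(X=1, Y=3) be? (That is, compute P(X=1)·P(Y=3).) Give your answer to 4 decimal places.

P(X=1) = 0.069 + 0.046 + 0.060 + 0.123 = 0.298.
P(Y=3) = 0.060 + 0.014 + 0.124 + 0.044 = 0.242.
Product: 0.298 × 0.242 = 0.0721.

0.0721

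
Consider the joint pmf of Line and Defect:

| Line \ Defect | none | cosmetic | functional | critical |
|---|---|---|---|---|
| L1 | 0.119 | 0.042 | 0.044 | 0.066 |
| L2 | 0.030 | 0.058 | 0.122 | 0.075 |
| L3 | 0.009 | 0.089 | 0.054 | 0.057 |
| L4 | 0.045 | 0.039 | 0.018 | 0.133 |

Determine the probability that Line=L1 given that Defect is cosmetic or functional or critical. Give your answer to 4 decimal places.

P(Defect=cosmetic) = 0.042 + 0.058 + 0.089 + 0.039 = 0.228.
P(Defect=functional) = 0.044 + 0.122 + 0.054 + 0.018 = 0.238.
P(Defect=critical) = 0.066 + 0.075 + 0.057 + 0.133 = 0.331.
P(Defect ∈ {cosmetic, functional, critical}) = 0.228 + 0.238 + 0.331 = 0.797; P(Line=L1, Defect ∈ {cosmetic, functional, critical}) = 0.042 + 0.044 + 0.066 = 0.152.
P(Line=L1 | Defect ∈ {cosmetic, functional, critical}) = 0.152/0.797 = 0.1907.

0.1907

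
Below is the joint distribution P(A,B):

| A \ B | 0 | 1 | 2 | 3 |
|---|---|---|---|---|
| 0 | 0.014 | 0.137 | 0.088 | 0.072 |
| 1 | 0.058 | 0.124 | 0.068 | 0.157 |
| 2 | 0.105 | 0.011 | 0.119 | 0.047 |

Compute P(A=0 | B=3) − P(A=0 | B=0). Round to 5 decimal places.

0.18177

P(B=3) = 0.072 + 0.157 + 0.047 = 0.276; P(A=0 | B=3) = 0.072/0.276 = 0.260870.
P(B=0) = 0.014 + 0.058 + 0.105 = 0.177; P(A=0 | B=0) = 0.014/0.177 = 0.079096.
Difference = 0.18177.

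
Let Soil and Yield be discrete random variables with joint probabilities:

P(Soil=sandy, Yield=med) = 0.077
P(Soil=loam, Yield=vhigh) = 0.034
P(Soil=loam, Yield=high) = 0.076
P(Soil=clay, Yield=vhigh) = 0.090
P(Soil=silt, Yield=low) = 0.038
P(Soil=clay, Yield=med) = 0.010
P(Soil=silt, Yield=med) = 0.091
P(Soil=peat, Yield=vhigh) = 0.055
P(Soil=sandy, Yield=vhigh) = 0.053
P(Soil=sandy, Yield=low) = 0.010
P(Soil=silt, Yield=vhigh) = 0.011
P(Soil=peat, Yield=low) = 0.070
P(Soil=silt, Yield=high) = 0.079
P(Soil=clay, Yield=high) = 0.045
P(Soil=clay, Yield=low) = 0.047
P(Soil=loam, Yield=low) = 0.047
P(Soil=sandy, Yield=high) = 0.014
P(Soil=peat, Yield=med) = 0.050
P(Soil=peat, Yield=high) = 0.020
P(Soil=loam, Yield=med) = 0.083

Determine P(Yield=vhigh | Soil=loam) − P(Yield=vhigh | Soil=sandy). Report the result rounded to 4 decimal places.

P(Soil=loam) = 0.047 + 0.083 + 0.076 + 0.034 = 0.240; P(Yield=vhigh | Soil=loam) = 0.034/0.240 = 0.14167.
P(Soil=sandy) = 0.010 + 0.077 + 0.014 + 0.053 = 0.154; P(Yield=vhigh | Soil=sandy) = 0.053/0.154 = 0.34416.
Difference = -0.2025.

-0.2025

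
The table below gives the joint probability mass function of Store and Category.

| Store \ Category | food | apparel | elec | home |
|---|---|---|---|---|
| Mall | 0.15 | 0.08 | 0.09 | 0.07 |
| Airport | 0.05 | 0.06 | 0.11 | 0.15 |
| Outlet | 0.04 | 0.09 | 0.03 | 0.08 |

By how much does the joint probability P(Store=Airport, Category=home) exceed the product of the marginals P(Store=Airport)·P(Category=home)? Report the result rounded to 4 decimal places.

0.0390

P(Store=Airport) = 0.05 + 0.06 + 0.11 + 0.15 = 0.37.
P(Category=home) = 0.07 + 0.15 + 0.08 = 0.30.
P(Store=Airport, Category=home) − P(Store=Airport)P(Category=home) = 0.15 − 0.37×0.30 = 0.0390.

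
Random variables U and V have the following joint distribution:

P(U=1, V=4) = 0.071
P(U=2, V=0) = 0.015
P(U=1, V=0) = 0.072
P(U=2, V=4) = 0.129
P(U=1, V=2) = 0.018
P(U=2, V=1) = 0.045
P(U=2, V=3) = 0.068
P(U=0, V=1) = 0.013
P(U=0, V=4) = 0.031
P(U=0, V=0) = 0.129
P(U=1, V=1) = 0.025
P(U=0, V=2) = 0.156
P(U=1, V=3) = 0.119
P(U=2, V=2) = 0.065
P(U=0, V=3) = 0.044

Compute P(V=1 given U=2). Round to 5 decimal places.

0.13975

P(U=2) = 0.015 + 0.045 + 0.065 + 0.068 + 0.129 = 0.322.
P(V=1 | U=2) = 0.045/0.322 = 0.13975.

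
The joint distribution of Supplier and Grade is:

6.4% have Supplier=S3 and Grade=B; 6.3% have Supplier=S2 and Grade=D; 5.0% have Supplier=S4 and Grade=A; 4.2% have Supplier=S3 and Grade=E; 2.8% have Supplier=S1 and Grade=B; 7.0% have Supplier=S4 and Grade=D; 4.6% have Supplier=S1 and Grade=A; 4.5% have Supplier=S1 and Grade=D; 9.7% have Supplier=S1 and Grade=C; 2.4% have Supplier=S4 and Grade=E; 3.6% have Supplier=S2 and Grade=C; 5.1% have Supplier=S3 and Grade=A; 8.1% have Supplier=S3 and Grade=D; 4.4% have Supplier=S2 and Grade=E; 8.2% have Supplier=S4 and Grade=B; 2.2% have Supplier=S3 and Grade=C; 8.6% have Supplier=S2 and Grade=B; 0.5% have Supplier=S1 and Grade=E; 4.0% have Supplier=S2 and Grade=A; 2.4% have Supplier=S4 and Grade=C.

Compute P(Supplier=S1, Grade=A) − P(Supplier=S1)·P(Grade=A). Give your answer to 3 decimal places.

P(Supplier=S1) = 0.046 + 0.028 + 0.097 + 0.045 + 0.005 = 0.221.
P(Grade=A) = 0.046 + 0.040 + 0.051 + 0.050 = 0.187.
P(Supplier=S1, Grade=A) − P(Supplier=S1)P(Grade=A) = 0.046 − 0.221×0.187 = 0.005.

0.005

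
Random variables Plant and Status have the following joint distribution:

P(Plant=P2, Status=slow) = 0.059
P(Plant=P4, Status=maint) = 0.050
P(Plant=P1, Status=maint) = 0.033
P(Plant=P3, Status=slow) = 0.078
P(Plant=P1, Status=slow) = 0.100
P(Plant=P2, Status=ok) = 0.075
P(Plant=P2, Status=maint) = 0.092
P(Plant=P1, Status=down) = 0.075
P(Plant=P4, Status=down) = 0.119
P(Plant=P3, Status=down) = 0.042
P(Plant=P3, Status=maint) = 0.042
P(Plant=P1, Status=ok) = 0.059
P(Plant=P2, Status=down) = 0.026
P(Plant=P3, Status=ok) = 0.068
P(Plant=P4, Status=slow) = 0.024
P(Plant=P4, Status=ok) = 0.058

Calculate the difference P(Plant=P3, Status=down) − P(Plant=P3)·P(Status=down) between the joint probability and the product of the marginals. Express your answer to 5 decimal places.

P(Plant=P3) = 0.068 + 0.078 + 0.042 + 0.042 = 0.230.
P(Status=down) = 0.075 + 0.026 + 0.042 + 0.119 = 0.262.
P(Plant=P3, Status=down) − P(Plant=P3)P(Status=down) = 0.042 − 0.230×0.262 = -0.01826.

-0.01826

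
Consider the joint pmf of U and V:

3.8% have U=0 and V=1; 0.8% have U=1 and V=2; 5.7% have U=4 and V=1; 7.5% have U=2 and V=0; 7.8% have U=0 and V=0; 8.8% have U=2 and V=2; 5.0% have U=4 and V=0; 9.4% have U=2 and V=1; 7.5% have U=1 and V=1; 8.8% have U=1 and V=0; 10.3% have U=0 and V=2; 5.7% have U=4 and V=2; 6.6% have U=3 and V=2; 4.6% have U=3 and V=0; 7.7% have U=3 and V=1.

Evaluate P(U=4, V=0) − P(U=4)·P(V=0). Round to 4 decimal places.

-0.0053

P(U=4) = 0.050 + 0.057 + 0.057 = 0.164.
P(V=0) = 0.078 + 0.088 + 0.075 + 0.046 + 0.050 = 0.337.
P(U=4, V=0) − P(U=4)P(V=0) = 0.050 − 0.164×0.337 = -0.0053.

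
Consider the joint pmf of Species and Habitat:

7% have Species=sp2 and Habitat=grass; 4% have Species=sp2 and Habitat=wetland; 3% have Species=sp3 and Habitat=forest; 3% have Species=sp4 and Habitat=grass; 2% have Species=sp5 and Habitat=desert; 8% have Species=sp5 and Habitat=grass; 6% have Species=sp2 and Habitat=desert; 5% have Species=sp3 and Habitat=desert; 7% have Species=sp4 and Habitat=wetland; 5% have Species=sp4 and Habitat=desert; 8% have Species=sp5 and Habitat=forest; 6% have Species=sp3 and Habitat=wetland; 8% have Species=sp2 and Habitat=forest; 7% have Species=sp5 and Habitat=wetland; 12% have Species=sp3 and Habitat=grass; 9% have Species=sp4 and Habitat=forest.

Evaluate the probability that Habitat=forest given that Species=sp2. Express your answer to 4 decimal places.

0.3200

P(Species=sp2) = 0.08 + 0.07 + 0.04 + 0.06 = 0.25.
P(Habitat=forest | Species=sp2) = 0.08/0.25 = 0.3200.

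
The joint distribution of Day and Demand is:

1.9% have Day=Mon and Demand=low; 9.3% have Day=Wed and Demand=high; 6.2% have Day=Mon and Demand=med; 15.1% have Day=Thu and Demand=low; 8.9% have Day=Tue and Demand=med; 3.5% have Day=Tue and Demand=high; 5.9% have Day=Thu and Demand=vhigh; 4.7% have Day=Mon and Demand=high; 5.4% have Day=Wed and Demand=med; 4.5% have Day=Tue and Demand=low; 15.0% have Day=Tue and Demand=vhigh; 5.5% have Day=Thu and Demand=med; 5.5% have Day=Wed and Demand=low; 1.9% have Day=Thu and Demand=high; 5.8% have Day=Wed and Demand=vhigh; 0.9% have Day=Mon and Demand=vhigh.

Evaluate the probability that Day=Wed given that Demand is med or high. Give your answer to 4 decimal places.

0.3238

P(Demand=med) = 0.062 + 0.089 + 0.054 + 0.055 = 0.260.
P(Demand=high) = 0.047 + 0.035 + 0.093 + 0.019 = 0.194.
P(Demand ∈ {med, high}) = 0.260 + 0.194 = 0.454; P(Day=Wed, Demand ∈ {med, high}) = 0.054 + 0.093 = 0.147.
P(Day=Wed | Demand ∈ {med, high}) = 0.147/0.454 = 0.3238.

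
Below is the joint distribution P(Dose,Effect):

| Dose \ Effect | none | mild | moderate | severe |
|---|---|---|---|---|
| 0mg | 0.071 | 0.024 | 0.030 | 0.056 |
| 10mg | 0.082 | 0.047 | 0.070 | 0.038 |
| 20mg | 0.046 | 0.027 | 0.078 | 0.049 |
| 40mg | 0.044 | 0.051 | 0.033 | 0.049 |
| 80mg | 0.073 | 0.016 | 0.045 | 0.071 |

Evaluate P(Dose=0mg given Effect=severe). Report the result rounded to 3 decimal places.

P(Effect=severe) = 0.056 + 0.038 + 0.049 + 0.049 + 0.071 = 0.263.
P(Dose=0mg | Effect=severe) = 0.056/0.263 = 0.213.

0.213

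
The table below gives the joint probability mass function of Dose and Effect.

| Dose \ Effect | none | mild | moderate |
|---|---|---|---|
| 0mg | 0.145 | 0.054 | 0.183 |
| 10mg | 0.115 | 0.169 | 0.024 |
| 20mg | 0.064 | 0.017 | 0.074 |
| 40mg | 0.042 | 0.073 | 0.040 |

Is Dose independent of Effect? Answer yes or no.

no

P(Dose=10mg) = 0.308 and P(Effect=moderate) = 0.321, so their product is 0.09887, but P(Dose=10mg, Effect=moderate) = 0.024. Since these differ, Dose and Effect are not independent.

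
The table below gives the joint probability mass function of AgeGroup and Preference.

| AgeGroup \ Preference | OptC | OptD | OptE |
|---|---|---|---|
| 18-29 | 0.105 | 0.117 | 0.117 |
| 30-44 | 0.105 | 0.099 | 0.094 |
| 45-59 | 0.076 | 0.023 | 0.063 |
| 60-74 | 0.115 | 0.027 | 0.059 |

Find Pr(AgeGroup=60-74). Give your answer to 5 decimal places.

P(AgeGroup=60-74) = 0.115 + 0.027 + 0.059 = 0.201.

0.20100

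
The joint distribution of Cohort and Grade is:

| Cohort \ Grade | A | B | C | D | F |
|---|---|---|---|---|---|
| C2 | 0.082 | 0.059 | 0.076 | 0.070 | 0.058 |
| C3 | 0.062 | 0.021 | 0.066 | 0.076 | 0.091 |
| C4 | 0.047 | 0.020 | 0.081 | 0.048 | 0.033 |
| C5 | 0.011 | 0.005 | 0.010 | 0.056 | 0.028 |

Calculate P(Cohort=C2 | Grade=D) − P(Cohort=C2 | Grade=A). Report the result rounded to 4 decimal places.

P(Grade=D) = 0.070 + 0.076 + 0.048 + 0.056 = 0.250; P(Cohort=C2 | Grade=D) = 0.070/0.250 = 0.28000.
P(Grade=A) = 0.082 + 0.062 + 0.047 + 0.011 = 0.202; P(Cohort=C2 | Grade=A) = 0.082/0.202 = 0.40594.
Difference = -0.1259.

-0.1259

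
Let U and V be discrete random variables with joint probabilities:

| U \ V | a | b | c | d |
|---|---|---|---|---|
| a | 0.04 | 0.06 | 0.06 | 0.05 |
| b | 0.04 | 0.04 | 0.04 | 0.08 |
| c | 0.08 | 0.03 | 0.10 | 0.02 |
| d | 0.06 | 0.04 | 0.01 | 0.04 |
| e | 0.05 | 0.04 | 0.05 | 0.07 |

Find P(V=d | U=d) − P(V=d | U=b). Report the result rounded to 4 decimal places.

-0.1333

P(U=d) = 0.06 + 0.04 + 0.01 + 0.04 = 0.15; P(V=d | U=d) = 0.04/0.15 = 0.26667.
P(U=b) = 0.04 + 0.04 + 0.04 + 0.08 = 0.20; P(V=d | U=b) = 0.08/0.20 = 0.40000.
Difference = -0.1333.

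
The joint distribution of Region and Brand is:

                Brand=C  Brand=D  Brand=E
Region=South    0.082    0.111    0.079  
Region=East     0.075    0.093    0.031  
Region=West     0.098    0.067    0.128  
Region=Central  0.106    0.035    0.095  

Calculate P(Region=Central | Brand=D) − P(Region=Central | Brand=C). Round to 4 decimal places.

-0.1792

P(Brand=D) = 0.111 + 0.093 + 0.067 + 0.035 = 0.306; P(Region=Central | Brand=D) = 0.035/0.306 = 0.11438.
P(Brand=C) = 0.082 + 0.075 + 0.098 + 0.106 = 0.361; P(Region=Central | Brand=C) = 0.106/0.361 = 0.29363.
Difference = -0.1792.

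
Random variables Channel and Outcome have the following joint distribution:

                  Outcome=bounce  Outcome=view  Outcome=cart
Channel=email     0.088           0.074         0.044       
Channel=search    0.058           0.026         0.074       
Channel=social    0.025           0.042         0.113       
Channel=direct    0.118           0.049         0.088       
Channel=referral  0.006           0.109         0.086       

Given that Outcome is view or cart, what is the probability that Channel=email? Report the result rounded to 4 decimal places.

0.1674

P(Outcome=view) = 0.074 + 0.026 + 0.042 + 0.049 + 0.109 = 0.300.
P(Outcome=cart) = 0.044 + 0.074 + 0.113 + 0.088 + 0.086 = 0.405.
P(Outcome ∈ {view, cart}) = 0.300 + 0.405 = 0.705; P(Channel=email, Outcome ∈ {view, cart}) = 0.074 + 0.044 = 0.118.
P(Channel=email | Outcome ∈ {view, cart}) = 0.118/0.705 = 0.1674.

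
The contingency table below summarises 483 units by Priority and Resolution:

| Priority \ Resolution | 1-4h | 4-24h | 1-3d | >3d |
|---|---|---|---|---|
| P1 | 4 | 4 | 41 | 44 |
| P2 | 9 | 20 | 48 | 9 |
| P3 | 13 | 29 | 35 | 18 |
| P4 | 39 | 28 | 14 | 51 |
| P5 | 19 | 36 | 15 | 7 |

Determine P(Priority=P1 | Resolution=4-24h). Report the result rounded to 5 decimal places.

Total with Resolution=4-24h: 4 + 20 + 29 + 28 + 36 = 117.
P(Priority=P1 | Resolution=4-24h) = 4/117 = 0.03419.

0.03419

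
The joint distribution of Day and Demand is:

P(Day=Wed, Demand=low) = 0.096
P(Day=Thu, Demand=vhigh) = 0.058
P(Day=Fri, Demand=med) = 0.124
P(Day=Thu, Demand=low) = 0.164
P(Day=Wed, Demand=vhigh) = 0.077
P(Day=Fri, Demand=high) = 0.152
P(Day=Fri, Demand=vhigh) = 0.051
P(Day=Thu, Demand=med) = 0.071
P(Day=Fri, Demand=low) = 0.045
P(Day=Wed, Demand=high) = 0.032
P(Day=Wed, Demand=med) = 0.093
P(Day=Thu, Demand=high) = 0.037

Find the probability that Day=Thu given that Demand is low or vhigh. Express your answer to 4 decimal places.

P(Demand=low) = 0.096 + 0.164 + 0.045 = 0.305.
P(Demand=vhigh) = 0.077 + 0.058 + 0.051 = 0.186.
P(Demand ∈ {low, vhigh}) = 0.305 + 0.186 = 0.491; P(Day=Thu, Demand ∈ {low, vhigh}) = 0.164 + 0.058 = 0.222.
P(Day=Thu | Demand ∈ {low, vhigh}) = 0.222/0.491 = 0.4521.

0.4521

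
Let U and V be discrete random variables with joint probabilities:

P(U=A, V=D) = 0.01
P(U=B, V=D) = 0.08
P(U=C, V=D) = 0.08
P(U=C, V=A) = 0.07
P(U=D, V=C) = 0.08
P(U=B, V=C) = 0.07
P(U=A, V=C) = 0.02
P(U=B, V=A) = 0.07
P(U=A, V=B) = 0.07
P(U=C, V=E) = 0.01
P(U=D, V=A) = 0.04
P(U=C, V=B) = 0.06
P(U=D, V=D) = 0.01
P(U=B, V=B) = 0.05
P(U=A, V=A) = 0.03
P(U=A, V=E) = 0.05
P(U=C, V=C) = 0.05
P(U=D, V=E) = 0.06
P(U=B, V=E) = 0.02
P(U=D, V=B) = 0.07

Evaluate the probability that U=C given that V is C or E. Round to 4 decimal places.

P(V=C) = 0.02 + 0.07 + 0.05 + 0.08 = 0.22.
P(V=E) = 0.05 + 0.02 + 0.01 + 0.06 = 0.14.
P(V ∈ {C, E}) = 0.22 + 0.14 = 0.36; P(U=C, V ∈ {C, E}) = 0.05 + 0.01 = 0.06.
P(U=C | V ∈ {C, E}) = 0.06/0.36 = 0.1667.

0.1667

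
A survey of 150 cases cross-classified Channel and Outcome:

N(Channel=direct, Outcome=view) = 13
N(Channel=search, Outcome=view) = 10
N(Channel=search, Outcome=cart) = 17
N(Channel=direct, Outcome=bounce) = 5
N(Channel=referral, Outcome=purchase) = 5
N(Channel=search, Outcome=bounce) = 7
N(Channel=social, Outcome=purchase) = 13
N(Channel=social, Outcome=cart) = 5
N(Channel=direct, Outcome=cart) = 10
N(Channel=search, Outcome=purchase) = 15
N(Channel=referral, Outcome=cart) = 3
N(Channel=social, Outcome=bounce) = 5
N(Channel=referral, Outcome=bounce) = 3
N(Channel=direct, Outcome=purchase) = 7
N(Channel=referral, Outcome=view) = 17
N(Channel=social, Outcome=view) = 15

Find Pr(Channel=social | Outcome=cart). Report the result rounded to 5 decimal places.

Total with Outcome=cart: 17 + 5 + 10 + 3 = 35.
P(Channel=social | Outcome=cart) = 5/35 = 0.14286.

0.14286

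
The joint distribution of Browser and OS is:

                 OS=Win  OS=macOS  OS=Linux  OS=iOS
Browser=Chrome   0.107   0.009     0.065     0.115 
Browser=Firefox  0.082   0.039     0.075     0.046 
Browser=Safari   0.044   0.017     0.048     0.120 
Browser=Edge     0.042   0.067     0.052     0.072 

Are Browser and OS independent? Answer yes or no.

no

P(Browser=Firefox) = 0.242 and P(OS=iOS) = 0.353, so their product is 0.08543, but P(Browser=Firefox, OS=iOS) = 0.046. Since these differ, Browser and OS are not independent.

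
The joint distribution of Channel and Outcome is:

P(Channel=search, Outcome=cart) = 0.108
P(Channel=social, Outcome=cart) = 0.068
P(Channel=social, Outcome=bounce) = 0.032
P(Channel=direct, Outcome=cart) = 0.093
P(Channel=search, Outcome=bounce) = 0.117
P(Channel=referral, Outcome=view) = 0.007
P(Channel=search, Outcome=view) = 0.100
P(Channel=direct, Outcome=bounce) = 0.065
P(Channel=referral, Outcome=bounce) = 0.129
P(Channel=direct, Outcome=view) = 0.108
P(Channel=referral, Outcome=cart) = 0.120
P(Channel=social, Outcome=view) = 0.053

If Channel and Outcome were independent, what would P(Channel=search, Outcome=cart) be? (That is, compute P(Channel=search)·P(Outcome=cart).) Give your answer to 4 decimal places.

P(Channel=search) = 0.117 + 0.100 + 0.108 = 0.325.
P(Outcome=cart) = 0.108 + 0.068 + 0.093 + 0.120 = 0.389.
Product: 0.325 × 0.389 = 0.1264.

0.1264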